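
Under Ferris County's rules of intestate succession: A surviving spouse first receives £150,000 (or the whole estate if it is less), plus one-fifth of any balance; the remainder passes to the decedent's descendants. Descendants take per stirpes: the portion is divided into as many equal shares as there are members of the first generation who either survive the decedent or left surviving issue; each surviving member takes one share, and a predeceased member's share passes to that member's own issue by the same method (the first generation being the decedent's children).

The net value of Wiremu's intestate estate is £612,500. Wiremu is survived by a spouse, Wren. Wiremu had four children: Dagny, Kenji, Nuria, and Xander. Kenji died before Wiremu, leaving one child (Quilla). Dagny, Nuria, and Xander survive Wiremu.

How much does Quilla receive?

Quilla receives £92,500.

Wren first takes £150,000, leaving a balance of £462,500. Wren then takes one-fifth of the balance (£92,500), for a total of £242,500. The remaining £370,000 passes to the descendants.
The descendants' portion (£370,000) is divided into 4 shares of £92,500: Dagny, Nuria, and Xander each take £92,500; Kenji's £92,500 share passes to Kenji's issue.
Kenji's share (£92,500) passes entirely to Quilla.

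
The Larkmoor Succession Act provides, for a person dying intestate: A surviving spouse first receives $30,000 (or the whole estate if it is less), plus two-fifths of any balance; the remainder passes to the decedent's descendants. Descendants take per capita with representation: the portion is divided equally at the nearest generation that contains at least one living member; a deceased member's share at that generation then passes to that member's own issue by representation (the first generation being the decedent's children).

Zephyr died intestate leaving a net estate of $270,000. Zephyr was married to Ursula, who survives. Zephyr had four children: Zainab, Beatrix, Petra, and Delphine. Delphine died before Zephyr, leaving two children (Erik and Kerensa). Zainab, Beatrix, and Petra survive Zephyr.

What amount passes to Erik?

Ursula first takes $30,000, leaving a balance of $240,000. Ursula then takes two-fifths of the balance ($96,000), for a total of $126,000. The remaining $144,000 passes to the descendants.
The descendants' portion ($144,000) is divided into 4 shares of $36,000: Zainab, Beatrix, and Petra each take $36,000; Delphine's $36,000 share passes to Delphine's issue.
Delphine's share ($36,000) is divided into 2 shares of $18,000: Erik and Kerensa each take $18,000.

Erik receives $18,000.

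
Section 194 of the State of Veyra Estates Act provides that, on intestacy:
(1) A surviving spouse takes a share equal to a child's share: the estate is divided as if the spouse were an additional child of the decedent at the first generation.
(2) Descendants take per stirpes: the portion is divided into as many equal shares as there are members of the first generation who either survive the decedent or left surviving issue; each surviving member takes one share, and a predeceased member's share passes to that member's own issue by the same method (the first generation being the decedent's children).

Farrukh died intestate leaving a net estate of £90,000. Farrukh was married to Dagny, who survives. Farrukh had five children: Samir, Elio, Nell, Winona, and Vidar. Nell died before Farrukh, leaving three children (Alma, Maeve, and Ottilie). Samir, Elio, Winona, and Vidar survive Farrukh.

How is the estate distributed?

The spouse counts as an additional share at the children's level, so there are 6 primary shares of £15,000. Dagny takes one such share (£15,000).
The children's combined portion (£75,000) is divided into 5 shares of £15,000: Samir, Elio, Winona, and Vidar each take £15,000; Nell's £15,000 share passes to Nell's issue.
Nell's share (£15,000) is divided into 3 shares of £5,000: Alma, Maeve, and Ottilie each take £5,000.

Dagny: £15,000; Samir: £15,000; Elio: £15,000; Alma: £5,000; Maeve: £5,000; Ottilie: £5,000; Winona: £15,000; Vidar: £15,000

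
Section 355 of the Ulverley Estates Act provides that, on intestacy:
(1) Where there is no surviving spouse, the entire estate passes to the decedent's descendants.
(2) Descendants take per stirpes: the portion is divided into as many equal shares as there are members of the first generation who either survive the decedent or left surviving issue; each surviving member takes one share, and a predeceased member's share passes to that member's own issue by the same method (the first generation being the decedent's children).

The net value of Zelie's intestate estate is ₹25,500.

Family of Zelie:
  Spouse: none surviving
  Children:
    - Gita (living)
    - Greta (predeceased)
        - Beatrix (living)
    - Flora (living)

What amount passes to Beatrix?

Beatrix receives ₹8,500.

The entire ₹25,500 passes to the descendants.
That amount (₹25,500) is divided into 3 shares of ₹8,500: Gita and Flora each take ₹8,500; Greta's ₹8,500 share passes to Greta's issue.
Greta's share (₹8,500) passes entirely to Beatrix.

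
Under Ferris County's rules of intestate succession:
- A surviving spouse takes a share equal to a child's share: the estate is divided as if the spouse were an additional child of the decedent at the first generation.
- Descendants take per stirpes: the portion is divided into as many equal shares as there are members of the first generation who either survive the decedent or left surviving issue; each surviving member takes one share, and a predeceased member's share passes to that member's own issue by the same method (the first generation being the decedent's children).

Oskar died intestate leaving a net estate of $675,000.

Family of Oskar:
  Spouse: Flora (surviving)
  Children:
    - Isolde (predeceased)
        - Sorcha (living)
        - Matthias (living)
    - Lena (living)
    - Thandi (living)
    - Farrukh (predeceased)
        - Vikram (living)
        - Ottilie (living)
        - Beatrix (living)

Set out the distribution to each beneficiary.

Flora: $135,000; Sorcha: $67,500; Matthias: $67,500; Lena: $135,000; Thandi: $135,000; Vikram: $45,000; Ottilie: $45,000; Beatrix: $45,000

The spouse counts as an additional share at the children's level, so there are 5 primary shares of $135,000. Flora takes one such share ($135,000).
The children's combined portion ($540,000) is divided into 4 shares of $135,000: Lena and Thandi each take $135,000; Isolde's $135,000 share passes to Isolde's issue; Farrukh's $135,000 share passes to Farrukh's issue.
Isolde's share ($135,000) is divided into 2 shares of $67,500: Sorcha and Matthias each take $67,500.
Farrukh's share ($135,000) is divided into 3 shares of $45,000: Vikram, Ottilie, and Beatrix each take $45,000.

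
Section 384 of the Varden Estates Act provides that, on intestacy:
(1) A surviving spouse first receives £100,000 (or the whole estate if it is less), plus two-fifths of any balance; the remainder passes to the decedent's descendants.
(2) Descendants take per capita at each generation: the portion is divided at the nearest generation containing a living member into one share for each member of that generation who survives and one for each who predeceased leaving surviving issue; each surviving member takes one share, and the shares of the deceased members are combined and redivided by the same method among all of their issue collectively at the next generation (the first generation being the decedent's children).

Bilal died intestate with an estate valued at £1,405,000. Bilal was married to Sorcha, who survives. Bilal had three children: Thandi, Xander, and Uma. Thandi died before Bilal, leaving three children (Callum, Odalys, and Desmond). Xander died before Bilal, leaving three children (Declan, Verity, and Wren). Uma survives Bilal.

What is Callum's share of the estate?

Callum receives £87,000.

Sorcha first takes £100,000, leaving a balance of £1,305,000. Sorcha then takes two-fifths of the balance (£522,000), for a total of £622,000. The remaining £783,000 passes to the descendants.
The descendants' portion (£783,000) is divided at the children's generation into 3 shares of £261,000. Uma takes £261,000. The 2 shares of the deceased (Thandi and Xander) are combined into a pool of £522,000.
That pool (£522,000) is divided at the grandchildren's generation equally among Callum, Odalys, Desmond, Declan, Verity, and Wren: £87,000 each.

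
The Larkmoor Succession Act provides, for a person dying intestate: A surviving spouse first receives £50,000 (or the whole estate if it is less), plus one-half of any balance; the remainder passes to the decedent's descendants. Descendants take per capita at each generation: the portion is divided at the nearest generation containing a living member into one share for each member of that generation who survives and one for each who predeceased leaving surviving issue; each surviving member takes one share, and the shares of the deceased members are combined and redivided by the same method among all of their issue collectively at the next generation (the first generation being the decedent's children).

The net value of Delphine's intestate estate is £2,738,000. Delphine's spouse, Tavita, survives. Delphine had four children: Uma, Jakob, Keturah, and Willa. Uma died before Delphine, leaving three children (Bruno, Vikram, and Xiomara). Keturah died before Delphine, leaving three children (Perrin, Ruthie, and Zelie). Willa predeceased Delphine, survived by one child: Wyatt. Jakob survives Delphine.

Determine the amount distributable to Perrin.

Tavita first takes £50,000, leaving a balance of £2,688,000. Tavita then takes one-half of the balance (£1,344,000), for a total of £1,394,000. The remaining £1,344,000 passes to the descendants.
The descendants' portion (£1,344,000) is divided at the children's generation into 4 shares of £336,000. Jakob takes £336,000. The 3 shares of the deceased (Uma, Keturah, and Willa) are combined into a pool of £1,008,000.
That pool (£1,008,000) is divided at the grandchildren's generation equally among Bruno, Vikram, Xiomara, Perrin, Ruthie, Zelie, and Wyatt: £144,000 each.

Perrin receives £144,000.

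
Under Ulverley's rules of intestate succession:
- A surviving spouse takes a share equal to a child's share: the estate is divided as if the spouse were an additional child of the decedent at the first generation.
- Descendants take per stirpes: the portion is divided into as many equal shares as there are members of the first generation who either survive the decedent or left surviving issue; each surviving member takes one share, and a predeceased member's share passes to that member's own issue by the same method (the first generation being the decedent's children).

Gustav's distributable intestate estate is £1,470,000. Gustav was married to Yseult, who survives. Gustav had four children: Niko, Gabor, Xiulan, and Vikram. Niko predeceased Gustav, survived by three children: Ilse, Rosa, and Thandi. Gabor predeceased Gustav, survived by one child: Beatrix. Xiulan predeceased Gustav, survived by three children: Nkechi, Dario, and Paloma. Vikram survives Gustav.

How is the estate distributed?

The spouse counts as an additional share at the children's level, so there are 5 primary shares of £294,000. Yseult takes one such share (£294,000).
The children's combined portion (£1,176,000) is divided into 4 shares of £294,000: Vikram takes £294,000; Niko's £294,000 share passes to Niko's issue; Gabor's £294,000 share passes to Gabor's issue; Xiulan's £294,000 share passes to Xiulan's issue.
Niko's share (£294,000) is divided into 3 shares of £98,000: Ilse, Rosa, and Thandi each take £98,000.
Gabor's share (£294,000) passes entirely to Beatrix.
Xiulan's share (£294,000) is divided into 3 shares of £98,000: Nkechi, Dario, and Paloma each take £98,000.

Yseult: £294,000; Ilse: £98,000; Rosa: £98,000; Thandi: £98,000; Beatrix: £294,000; Nkechi: £98,000; Dario: £98,000; Paloma: £98,000; Vikram: £294,000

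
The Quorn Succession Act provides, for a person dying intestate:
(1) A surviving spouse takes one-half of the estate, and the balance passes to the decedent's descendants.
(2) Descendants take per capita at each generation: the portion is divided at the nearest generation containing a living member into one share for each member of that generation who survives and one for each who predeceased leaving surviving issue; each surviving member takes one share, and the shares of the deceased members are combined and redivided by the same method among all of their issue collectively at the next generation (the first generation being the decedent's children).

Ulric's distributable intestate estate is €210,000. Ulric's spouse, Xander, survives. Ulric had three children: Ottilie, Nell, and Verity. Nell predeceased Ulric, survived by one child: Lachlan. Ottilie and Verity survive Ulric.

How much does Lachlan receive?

Lachlan receives €35,000.

Xander takes one-half of €210,000 = €105,000. The remaining €105,000 passes to the descendants.
The descendants' portion (€105,000) is divided at the children's generation into 3 shares of €35,000. Ottilie and Verity each take €35,000. The remaining share for the deceased Nell (€35,000) is carried to the next generation.
That pool (€35,000) passes entirely to Lachlan, the sole taker at the grandchildren's generation.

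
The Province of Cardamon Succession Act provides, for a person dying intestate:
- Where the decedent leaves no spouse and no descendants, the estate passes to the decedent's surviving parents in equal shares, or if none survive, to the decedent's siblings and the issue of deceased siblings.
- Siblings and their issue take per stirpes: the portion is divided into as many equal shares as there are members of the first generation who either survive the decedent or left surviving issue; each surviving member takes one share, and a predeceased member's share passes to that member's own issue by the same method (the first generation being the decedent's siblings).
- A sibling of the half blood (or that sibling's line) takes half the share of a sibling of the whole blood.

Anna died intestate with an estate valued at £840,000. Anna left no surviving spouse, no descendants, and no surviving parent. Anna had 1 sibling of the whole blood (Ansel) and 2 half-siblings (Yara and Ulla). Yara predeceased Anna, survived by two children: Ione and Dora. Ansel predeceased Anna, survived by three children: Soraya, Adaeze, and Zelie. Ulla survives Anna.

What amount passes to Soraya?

Soraya receives £140,000.

The entire £840,000 passes to the siblings and their issue.
Counting each half-blood sibling's line as half a unit, there are 2 units in £840,000, so one unit is £420,000. Whole-blood lines (Ansel) take £420,000 each; half-blood lines (Yara and Ulla) take £210,000 each.
Yara's share (£210,000) is divided into 2 shares of £105,000: Ione and Dora each take £105,000.
Ansel's share (£420,000) is divided into 3 shares of £140,000: Soraya, Adaeze, and Zelie each take £140,000.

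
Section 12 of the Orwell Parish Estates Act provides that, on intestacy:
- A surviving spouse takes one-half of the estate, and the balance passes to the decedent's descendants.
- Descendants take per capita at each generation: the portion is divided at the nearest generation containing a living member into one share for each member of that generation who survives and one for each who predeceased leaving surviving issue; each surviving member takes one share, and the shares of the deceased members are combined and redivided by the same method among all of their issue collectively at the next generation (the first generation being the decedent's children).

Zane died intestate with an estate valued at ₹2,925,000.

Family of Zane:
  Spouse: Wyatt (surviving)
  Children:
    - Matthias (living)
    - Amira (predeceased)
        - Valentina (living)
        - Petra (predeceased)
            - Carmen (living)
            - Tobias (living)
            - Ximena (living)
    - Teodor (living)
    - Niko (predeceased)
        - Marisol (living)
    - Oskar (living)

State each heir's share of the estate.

Wyatt takes one-half of ₹2,925,000 = ₹1,462,500. The remaining ₹1,462,500 passes to the descendants.
The descendants' portion (₹1,462,500) is divided at the children's generation into 5 shares of ₹292,500. Matthias, Teodor, and Oskar each take ₹292,500. The 2 shares of the deceased (Amira and Niko) are combined into a pool of ₹585,000.
That pool (₹585,000) is divided at the grandchildren's generation into 3 shares of ₹195,000. Valentina and Marisol each take ₹195,000. The remaining share for the deceased Petra (₹195,000) is carried to the next generation.
That pool (₹195,000) is divided at the great-grandchildren's generation equally among Carmen, Tobias, and Ximena: ₹65,000 each.

Wyatt: ₹1,462,500; Matthias: ₹292,500; Valentina: ₹195,000; Carmen: ₹65,000; Tobias: ₹65,000; Ximena: ₹65,000; Teodor: ₹292,500; Marisol: ₹195,000; Oskar: ₹292,500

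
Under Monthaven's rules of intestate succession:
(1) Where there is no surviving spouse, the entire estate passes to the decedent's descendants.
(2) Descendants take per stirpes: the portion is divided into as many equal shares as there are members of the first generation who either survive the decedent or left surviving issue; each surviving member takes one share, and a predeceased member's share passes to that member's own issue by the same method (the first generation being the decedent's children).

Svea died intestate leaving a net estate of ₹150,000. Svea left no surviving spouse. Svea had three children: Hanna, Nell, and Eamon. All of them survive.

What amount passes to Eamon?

The entire ₹150,000 passes to the descendants.
That amount (₹150,000) is divided into 3 shares of ₹50,000: Hanna, Nell, and Eamon each take ₹50,000.

Eamon receives ₹50,000.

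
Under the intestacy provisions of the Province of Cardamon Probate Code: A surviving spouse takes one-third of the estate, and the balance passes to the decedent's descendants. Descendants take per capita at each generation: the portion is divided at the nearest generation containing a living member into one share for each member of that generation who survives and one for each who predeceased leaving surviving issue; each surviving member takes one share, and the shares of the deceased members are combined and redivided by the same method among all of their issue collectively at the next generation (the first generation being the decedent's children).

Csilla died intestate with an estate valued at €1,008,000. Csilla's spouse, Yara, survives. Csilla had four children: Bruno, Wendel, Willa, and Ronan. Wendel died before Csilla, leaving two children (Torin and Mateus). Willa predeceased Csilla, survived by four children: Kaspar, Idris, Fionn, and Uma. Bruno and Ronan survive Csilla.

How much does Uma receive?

Yara takes one-third of €1,008,000 = €336,000. The remaining €672,000 passes to the descendants.
The descendants' portion (€672,000) is divided at the children's generation into 4 shares of €168,000. Bruno and Ronan each take €168,000. The 2 shares of the deceased (Wendel and Willa) are combined into a pool of €336,000.
That pool (€336,000) is divided at the grandchildren's generation equally among Torin, Mateus, Kaspar, Idris, Fionn, and Uma: €56,000 each.

Uma receives €56,000.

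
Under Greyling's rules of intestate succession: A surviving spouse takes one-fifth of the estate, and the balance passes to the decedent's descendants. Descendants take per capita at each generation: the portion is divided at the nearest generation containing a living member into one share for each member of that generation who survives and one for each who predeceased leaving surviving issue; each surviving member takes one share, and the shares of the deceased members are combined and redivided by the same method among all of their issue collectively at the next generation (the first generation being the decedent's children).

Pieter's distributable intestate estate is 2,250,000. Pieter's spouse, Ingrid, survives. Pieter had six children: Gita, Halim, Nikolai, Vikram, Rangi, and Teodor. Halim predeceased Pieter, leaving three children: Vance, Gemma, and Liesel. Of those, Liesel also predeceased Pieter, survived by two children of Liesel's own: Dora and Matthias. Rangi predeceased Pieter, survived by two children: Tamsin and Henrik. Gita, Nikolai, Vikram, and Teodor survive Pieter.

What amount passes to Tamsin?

Ingrid takes one-fifth of 2,250,000 = 450,000. The remaining 1,800,000 passes to the descendants.
The descendants' portion (1,800,000) is divided at the children's generation into 6 shares of 300,000. Gita, Nikolai, Vikram, and Teodor each take 300,000. The 2 shares of the deceased (Halim and Rangi) are combined into a pool of 600,000.
That pool (600,000) is divided at the grandchildren's generation into 5 shares of 120,000. Vance, Gemma, Tamsin, and Henrik each take 120,000. The remaining share for the deceased Liesel (120,000) is carried to the next generation.
That pool (120,000) is divided at the great-grandchildren's generation equally among Dora and Matthias: 60,000 each.

Tamsin receives 120,000.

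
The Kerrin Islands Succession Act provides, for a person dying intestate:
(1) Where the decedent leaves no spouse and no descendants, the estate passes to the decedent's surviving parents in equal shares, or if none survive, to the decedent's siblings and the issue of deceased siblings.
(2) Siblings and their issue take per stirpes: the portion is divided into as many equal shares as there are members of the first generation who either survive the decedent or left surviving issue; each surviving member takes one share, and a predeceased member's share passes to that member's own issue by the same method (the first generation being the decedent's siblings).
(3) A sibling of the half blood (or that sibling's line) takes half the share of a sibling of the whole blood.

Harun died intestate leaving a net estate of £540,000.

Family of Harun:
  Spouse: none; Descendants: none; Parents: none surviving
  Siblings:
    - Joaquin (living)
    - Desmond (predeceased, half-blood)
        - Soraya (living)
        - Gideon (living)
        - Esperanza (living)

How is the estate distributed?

The entire £540,000 passes to the siblings and their issue.
Counting each half-blood sibling's line as half a unit, there are 3/2 units in £540,000, so one unit is £360,000. Whole-blood lines (Joaquin) take £360,000 each; half-blood lines (Desmond) take £180,000 each.
Desmond's share (£180,000) is divided into 3 shares of £60,000: Soraya, Gideon, and Esperanza each take £60,000.

Joaquin: £360,000; Soraya: £60,000; Gideon: £60,000; Esperanza: £60,000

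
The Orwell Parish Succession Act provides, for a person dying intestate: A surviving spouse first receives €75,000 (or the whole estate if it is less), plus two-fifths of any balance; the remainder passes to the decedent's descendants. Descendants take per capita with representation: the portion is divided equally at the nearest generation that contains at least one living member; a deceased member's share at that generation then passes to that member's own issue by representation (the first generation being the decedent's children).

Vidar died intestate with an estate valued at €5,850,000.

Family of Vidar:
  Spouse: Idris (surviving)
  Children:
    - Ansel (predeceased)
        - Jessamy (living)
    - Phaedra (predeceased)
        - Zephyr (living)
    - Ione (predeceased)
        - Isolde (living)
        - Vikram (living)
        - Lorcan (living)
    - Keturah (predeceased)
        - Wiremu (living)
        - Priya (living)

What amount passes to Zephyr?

Zephyr receives €495,000.

Idris first takes €75,000, leaving a balance of €5,775,000. Idris then takes two-fifths of the balance (€2,310,000), for a total of €2,385,000. The remaining €3,465,000 passes to the descendants.
No child survives, so the initial division is made at the grandchildren's generation.
The descendants' portion (€3,465,000) is divided into 7 shares of €495,000: Jessamy, Zephyr, Isolde, Vikram, Lorcan, Wiremu, and Priya each take €495,000.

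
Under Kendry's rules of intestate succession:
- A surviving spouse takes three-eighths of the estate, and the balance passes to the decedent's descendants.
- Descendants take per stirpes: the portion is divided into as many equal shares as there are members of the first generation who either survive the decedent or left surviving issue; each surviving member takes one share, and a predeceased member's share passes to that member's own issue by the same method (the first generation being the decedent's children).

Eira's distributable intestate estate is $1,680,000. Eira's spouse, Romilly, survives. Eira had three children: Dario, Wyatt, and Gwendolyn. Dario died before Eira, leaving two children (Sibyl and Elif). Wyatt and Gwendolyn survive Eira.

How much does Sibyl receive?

Sibyl receives $175,000.

Romilly takes three-eighths of $1,680,000 = $630,000. The remaining $1,050,000 passes to the descendants.
The descendants' portion ($1,050,000) is divided into 3 shares of $350,000: Wyatt and Gwendolyn each take $350,000; Dario's $350,000 share passes to Dario's issue.
Dario's share ($350,000) is divided into 2 shares of $175,000: Sibyl and Elif each take $175,000.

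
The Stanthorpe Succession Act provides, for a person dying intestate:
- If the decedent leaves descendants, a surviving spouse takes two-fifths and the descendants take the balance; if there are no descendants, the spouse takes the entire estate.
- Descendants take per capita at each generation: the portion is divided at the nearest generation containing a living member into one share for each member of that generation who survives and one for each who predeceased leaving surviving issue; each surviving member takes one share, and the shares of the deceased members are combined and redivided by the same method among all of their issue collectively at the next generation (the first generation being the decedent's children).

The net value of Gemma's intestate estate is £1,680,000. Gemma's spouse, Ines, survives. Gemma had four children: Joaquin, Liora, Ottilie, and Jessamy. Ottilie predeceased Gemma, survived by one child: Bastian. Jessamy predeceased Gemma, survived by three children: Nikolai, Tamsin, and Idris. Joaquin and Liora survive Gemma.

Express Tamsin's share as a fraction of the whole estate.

Tamsin receives 3/40 of the estate.

Ines takes two-fifths of £1,680,000 = £672,000. The remaining £1,008,000 passes to the descendants.
The descendants' portion (£1,008,000) is divided at the children's generation into 4 shares of £252,000. Joaquin and Liora each take £252,000. The 2 shares of the deceased (Ottilie and Jessamy) are combined into a pool of £504,000.
That pool (£504,000) is divided at the grandchildren's generation equally among Bastian, Nikolai, Tamsin, and Idris: £126,000 each.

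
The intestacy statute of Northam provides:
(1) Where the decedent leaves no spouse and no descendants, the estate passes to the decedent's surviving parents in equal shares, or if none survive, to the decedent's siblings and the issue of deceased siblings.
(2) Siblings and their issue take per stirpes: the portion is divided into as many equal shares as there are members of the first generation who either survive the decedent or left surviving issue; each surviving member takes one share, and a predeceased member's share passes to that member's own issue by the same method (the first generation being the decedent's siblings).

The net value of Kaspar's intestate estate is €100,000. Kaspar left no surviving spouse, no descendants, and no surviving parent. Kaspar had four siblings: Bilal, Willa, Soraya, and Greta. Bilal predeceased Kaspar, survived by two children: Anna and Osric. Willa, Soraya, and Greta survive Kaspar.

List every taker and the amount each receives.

The entire €100,000 passes to the siblings and their issue.
That amount (€100,000) is divided into 4 shares of €25,000: Willa, Soraya, and Greta each take €25,000; Bilal's €25,000 share passes to Bilal's issue.
Bilal's share (€25,000) is divided into 2 shares of €12,500: Anna and Osric each take €12,500.

Anna: €12,500; Osric: €12,500; Willa: €25,000; Soraya: €25,000; Greta: €25,000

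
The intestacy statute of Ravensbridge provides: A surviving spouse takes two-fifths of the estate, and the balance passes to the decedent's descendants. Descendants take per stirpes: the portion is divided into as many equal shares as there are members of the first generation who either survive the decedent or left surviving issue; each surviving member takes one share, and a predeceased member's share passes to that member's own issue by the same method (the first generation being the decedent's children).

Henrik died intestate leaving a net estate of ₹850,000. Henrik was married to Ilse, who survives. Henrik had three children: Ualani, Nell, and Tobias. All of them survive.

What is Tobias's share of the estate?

Tobias receives ₹170,000.

Ilse takes two-fifths of ₹850,000 = ₹340,000. The remaining ₹510,000 passes to the descendants.
The descendants' portion (₹510,000) is divided into 3 shares of ₹170,000: Ualani, Nell, and Tobias each take ₹170,000.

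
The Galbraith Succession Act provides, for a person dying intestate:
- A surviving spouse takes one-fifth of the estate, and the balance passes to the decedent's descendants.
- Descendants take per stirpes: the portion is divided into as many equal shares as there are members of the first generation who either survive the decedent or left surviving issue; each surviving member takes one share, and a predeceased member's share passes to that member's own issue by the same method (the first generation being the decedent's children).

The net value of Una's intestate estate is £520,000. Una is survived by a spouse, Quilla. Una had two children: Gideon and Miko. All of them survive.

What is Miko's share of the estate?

Quilla takes one-fifth of £520,000 = £104,000. The remaining £416,000 passes to the descendants.
The descendants' portion (£416,000) is divided into 2 shares of £208,000: Gideon and Miko each take £208,000.

Miko receives £208,000.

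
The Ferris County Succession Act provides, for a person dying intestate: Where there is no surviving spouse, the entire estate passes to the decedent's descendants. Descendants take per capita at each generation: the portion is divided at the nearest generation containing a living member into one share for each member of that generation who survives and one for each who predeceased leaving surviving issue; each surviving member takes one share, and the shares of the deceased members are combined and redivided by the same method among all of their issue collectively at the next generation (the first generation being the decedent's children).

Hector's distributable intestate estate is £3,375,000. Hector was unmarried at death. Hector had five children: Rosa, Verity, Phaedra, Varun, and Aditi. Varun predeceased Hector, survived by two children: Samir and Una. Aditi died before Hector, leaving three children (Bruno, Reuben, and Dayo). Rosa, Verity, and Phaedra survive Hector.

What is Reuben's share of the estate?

Reuben receives £270,000.

The entire £3,375,000 passes to the descendants.
That amount (£3,375,000) is divided at the children's generation into 5 shares of £675,000. Rosa, Verity, and Phaedra each take £675,000. The 2 shares of the deceased (Varun and Aditi) are combined into a pool of £1,350,000.
That pool (£1,350,000) is divided at the grandchildren's generation equally among Samir, Una, Bruno, Reuben, and Dayo: £270,000 each.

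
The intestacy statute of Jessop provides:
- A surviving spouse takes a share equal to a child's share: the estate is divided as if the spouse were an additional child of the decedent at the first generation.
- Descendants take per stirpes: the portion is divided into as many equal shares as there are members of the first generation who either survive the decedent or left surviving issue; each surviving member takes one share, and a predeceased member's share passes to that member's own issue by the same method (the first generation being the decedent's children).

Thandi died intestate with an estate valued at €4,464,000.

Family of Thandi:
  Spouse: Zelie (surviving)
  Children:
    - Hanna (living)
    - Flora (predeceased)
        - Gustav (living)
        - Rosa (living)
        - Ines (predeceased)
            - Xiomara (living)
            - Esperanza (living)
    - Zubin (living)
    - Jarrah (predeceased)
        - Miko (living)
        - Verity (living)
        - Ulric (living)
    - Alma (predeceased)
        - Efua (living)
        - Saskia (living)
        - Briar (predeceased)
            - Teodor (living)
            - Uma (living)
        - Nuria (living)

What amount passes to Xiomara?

The spouse counts as an additional share at the children's level, so there are 6 primary shares of €744,000. Zelie takes one such share (€744,000).
The children's combined portion (€3,720,000) is divided into 5 shares of €744,000: Hanna and Zubin each take €744,000; Flora's €744,000 share passes to Flora's issue; Jarrah's €744,000 share passes to Jarrah's issue; Alma's €744,000 share passes to Alma's issue.
Flora's share (€744,000) is divided into 3 shares of €248,000: Gustav and Rosa each take €248,000; Ines's €248,000 share passes to Ines's issue.
Ines's share (€248,000) is divided into 2 shares of €124,000: Xiomara and Esperanza each take €124,000.
Jarrah's share (€744,000) is divided into 3 shares of €248,000: Miko, Verity, and Ulric each take €248,000.
Alma's share (€744,000) is divided into 4 shares of €186,000: Efua, Saskia, and Nuria each take €186,000; Briar's €186,000 share passes to Briar's issue.
Briar's share (€186,000) is divided into 2 shares of €93,000: Teodor and Uma each take €93,000.

Xiomara receives €124,000.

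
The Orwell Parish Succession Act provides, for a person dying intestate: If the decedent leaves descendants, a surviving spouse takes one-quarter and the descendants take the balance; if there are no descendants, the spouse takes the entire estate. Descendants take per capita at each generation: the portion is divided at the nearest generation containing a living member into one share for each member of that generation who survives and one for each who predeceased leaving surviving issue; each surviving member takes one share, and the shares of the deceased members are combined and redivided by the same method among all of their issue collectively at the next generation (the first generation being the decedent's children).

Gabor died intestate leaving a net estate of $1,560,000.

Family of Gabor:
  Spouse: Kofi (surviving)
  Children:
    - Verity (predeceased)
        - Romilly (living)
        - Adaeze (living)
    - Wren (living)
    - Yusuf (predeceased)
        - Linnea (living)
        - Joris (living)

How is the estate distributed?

Kofi: $390,000; Romilly: $195,000; Adaeze: $195,000; Wren: $390,000; Linnea: $195,000; Joris: $195,000

Kofi takes one-quarter of $1,560,000 = $390,000. The remaining $1,170,000 passes to the descendants.
The descendants' portion ($1,170,000) is divided at the children's generation into 3 shares of $390,000. Wren takes $390,000. The 2 shares of the deceased (Verity and Yusuf) are combined into a pool of $780,000.
That pool ($780,000) is divided at the grandchildren's generation equally among Romilly, Adaeze, Linnea, and Joris: $195,000 each.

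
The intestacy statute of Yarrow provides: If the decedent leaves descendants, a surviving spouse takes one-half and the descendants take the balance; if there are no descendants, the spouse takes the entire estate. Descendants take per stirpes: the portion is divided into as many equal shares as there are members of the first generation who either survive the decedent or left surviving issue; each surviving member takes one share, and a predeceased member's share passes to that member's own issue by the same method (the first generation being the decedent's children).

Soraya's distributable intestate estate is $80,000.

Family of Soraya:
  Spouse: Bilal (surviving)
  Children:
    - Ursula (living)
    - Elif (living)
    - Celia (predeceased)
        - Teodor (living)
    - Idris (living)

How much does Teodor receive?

Bilal takes one-half of $80,000 = $40,000. The remaining $40,000 passes to the descendants.
The descendants' portion ($40,000) is divided into 4 shares of $10,000: Ursula, Elif, and Idris each take $10,000; Celia's $10,000 share passes to Celia's issue.
Celia's share ($10,000) passes entirely to Teodor.

Teodor receives $10,000.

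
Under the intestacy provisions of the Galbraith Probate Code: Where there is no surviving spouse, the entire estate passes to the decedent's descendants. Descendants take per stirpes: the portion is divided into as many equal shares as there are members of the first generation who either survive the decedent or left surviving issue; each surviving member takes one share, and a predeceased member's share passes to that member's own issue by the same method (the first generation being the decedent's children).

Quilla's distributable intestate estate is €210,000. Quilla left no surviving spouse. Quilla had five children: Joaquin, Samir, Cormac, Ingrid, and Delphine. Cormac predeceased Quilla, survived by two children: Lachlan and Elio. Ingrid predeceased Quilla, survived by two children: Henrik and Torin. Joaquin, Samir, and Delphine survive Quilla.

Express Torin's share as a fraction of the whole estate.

Torin receives 1/10 of the estate.

The entire €210,000 passes to the descendants.
That amount (€210,000) is divided into 5 shares of €42,000: Joaquin, Samir, and Delphine each take €42,000; Cormac's €42,000 share passes to Cormac's issue; Ingrid's €42,000 share passes to Ingrid's issue.
Cormac's share (€42,000) is divided into 2 shares of €21,000: Lachlan and Elio each take €21,000.
Ingrid's share (€42,000) is divided into 2 shares of €21,000: Henrik and Torin each take €21,000.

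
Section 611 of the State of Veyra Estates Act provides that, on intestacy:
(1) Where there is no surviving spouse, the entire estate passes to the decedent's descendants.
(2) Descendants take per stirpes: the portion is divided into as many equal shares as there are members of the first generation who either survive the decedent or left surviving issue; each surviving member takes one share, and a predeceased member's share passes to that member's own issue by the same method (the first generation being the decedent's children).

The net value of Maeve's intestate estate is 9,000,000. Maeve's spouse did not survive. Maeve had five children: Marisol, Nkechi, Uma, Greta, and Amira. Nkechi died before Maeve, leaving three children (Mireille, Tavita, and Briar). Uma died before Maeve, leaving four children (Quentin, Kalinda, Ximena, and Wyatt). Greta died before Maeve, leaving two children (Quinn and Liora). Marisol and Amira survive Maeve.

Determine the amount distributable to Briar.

The entire 9,000,000 passes to the descendants.
That amount (9,000,000) is divided into 5 shares of 1,800,000: Marisol and Amira each take 1,800,000; Nkechi's 1,800,000 share passes to Nkechi's issue; Uma's 1,800,000 share passes to Uma's issue; Greta's 1,800,000 share passes to Greta's issue.
Nkechi's share (1,800,000) is divided into 3 shares of 600,000: Mireille, Tavita, and Briar each take 600,000.
Uma's share (1,800,000) is divided into 4 shares of 450,000: Quentin, Kalinda, Ximena, and Wyatt each take 450,000.
Greta's share (1,800,000) is divided into 2 shares of 900,000: Quinn and Liora each take 900,000.

Briar receives 600,000.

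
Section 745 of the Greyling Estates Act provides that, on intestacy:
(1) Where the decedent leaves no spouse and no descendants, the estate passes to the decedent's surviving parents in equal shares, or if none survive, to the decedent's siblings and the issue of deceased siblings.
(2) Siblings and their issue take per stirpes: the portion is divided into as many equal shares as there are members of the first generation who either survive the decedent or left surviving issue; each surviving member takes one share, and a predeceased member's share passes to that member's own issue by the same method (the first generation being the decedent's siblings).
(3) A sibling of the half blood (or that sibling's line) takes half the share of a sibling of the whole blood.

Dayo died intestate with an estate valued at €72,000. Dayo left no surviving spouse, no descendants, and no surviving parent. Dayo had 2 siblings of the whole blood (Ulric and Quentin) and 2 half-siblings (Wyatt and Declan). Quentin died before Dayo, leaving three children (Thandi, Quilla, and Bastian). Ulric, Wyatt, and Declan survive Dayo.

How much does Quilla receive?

Quilla receives €8,000.

The entire €72,000 passes to the siblings and their issue.
Counting each half-blood sibling's line as half a unit, there are 3 units in €72,000, so one unit is €24,000. Whole-blood lines (Ulric and Quentin) take €24,000 each; half-blood lines (Wyatt and Declan) take €12,000 each.
Quentin's share (€24,000) is divided into 3 shares of €8,000: Thandi, Quilla, and Bastian each take €8,000.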